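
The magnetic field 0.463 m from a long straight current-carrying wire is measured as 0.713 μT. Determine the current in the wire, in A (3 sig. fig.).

For a long straight wire B = μ₀I/(2πd), so I = 2πdB/μ₀.
I = 2π × 0.463 × 7.13×10⁻⁷ / (4π×10⁻⁷) = 1.65 A.

I ≈ 1.65 A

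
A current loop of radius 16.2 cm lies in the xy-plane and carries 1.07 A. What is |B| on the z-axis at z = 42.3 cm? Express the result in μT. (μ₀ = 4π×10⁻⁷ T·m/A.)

On the axis of a circular loop, B = μ₀IR² / [2(R²+z²)^(3/2)].
R² + z² = (0.162)² + (0.423)² = 0.2052 m², and (R²+z²)^(3/2) = 9.29×10⁻² m³.
B = (4π×10⁻⁷ × 1.07 × 0.02624) / (2 × 9.29×10⁻²) = 1.90×10⁻⁷ T.

B ≈ 0.190 μT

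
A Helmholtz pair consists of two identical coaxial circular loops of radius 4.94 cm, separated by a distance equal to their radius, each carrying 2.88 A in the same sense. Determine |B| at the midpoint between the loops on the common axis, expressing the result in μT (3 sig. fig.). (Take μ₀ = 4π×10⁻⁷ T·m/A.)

Each loop contributes B = μ₀IR²/[2(R²+z²)^(3/2)] on the axis, with z measured from that loop.
Loop 1 (z = 0.0247 m): B₁ = 2.62×10⁻⁵ T. Loop 2 (z = 0.0247 m): B₂ = 2.62×10⁻⁵ T.
The fields add: B = B₁ + B₂ = 5.24×10⁻⁵ T.

B ≈ 52.4 μT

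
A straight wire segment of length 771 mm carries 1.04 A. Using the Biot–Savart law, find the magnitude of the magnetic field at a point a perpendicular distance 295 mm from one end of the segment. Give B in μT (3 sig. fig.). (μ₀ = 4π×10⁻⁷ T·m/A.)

For a finite straight segment, B = (μ₀I/4πd)(sinθ₁ + sinθ₂), where θ₁, θ₂ are the angles from the perpendicular to each end.
The perpendicular foot is at one end, so the two end-offsets along the wire are 0 and L = 0.771 m.
sinθ₁ = 0/√(0²+0.295²) = 0.0000; sinθ₂ = 0.771/√(0.771²+0.295²) = 0.9340.
B = (4π×10⁻⁷ × 1.04) / (4π × 0.295) × (0.0000 + 0.9340) = 3.29×10⁻⁷ T.

B ≈ 0.329 μT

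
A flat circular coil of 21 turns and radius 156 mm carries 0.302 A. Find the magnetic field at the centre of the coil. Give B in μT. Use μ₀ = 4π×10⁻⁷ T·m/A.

B ≈ 25.5 μT

For an N-turn flat coil, B = Nμ₀I/(2R) with R = 0.156 m.
B = 21 × 1.22×10⁻⁶ T = 2.55×10⁻⁵ T.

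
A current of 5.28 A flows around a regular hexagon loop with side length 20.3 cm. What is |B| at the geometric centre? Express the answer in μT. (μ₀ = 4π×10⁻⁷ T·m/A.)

B ≈ 18.0 μT

Each side is a finite straight segment at perpendicular distance d = a/(2 tan(π/6)) = 0.1758 m from the centre, with end-angles ±π/6.
One side contributes B₁ = (μ₀I/4πd)·2 sin(π/6) = 3.00×10⁻⁶ T.
All 6 sides add in the same direction: B = 6 × 3.00×10⁻⁶ = 1.80×10⁻⁵ T.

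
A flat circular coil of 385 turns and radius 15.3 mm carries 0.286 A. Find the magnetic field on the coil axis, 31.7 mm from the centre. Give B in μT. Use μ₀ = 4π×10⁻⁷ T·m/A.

B ≈ 371 μT

For an N-turn flat coil, B = Nμ₀IR²/[2(R²+z²)^(3/2)] with R = 0.0153 m, z = 0.0317 m.
B = 385 × 9.65×10⁻⁷ T = 3.71×10⁻⁴ T.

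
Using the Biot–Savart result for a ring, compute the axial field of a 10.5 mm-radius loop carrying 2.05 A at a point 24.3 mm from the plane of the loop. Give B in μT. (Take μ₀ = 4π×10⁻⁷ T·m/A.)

B ≈ 7.66 μT

On the axis of a circular loop, B = μ₀IR² / [2(R²+z²)^(3/2)].
R² + z² = (0.0105)² + (0.0243)² = 0.0007007 m², and (R²+z²)^(3/2) = 1.85×10⁻⁵ m³.
B = (4π×10⁻⁷ × 2.05 × 0.0001103) / (2 × 1.85×10⁻⁵) = 7.66×10⁻⁶ T.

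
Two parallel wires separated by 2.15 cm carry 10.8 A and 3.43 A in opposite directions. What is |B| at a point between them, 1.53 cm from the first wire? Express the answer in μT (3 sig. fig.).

B ≈ 252 μT

Each long wire gives B = μ₀I/(2πd). Distances are d₁ = 0.0153 m and d₂ = 0.0062 m.
B₁ = 1.41×10⁻⁴ T, B₂ = 1.11×10⁻⁴ T.
Between antiparallel currents both contributions point the same way, so they add. B = B₁ + B₂ = 1.41×10⁻⁴ + 1.11×10⁻⁴ = 2.52×10⁻⁴ T.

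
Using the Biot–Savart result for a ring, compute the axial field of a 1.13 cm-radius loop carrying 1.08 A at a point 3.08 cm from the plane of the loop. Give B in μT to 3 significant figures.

B ≈ 2.45 μT

On the axis of a circular loop, B = μ₀IR² / [2(R²+z²)^(3/2)].
R² + z² = (0.0113)² + (0.0308)² = 0.001076 m², and (R²+z²)^(3/2) = 3.53×10⁻⁵ m³.
B = (4π×10⁻⁷ × 1.08 × 0.0001277) / (2 × 3.53×10⁻⁵) = 2.45×10⁻⁶ T.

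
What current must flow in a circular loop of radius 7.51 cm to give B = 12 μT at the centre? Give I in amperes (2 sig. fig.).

I ≈ 1.4 A

At the centre of a circular loop B = μ₀I/(2R), so I = 2RB/μ₀.
With R = 0.0751 m, I = 2 × 0.0751 × 1.20×10⁻⁵ / (4π×10⁻⁷) = 1.43 A.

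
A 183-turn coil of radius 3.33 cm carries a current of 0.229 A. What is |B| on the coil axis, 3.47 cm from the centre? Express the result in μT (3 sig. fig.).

B ≈ 262 μT

For an N-turn flat coil, B = Nμ₀IR²/[2(R²+z²)^(3/2)] with R = 0.0333 m, z = 0.0347 m.
B = 183 × 1.43×10⁻⁶ T = 2.62×10⁻⁴ T.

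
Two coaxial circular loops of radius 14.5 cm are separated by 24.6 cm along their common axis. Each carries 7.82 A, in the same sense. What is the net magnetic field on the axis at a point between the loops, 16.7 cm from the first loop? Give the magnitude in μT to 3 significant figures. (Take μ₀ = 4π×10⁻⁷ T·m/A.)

B ≈ 32.5 μT

Each loop contributes B = μ₀IR²/[2(R²+z²)^(3/2)] on the axis, with z measured from that loop.
Loop 1 (z = 0.167 m): B₁ = 9.55×10⁻⁶ T. Loop 2 (z = 0.079 m): B₂ = 2.29×10⁻⁵ T.
The fields add: B = B₁ + B₂ = 3.25×10⁻⁵ T.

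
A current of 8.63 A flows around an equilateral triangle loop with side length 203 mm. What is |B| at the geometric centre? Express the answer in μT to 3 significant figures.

Each side is a finite straight segment at perpendicular distance d = a/(2 tan(π/3)) = 0.0586 m from the centre, with end-angles ±π/3.
One side contributes B₁ = (μ₀I/4πd)·2 sin(π/3) = 2.55×10⁻⁵ T.
All 3 sides add in the same direction: B = 3 × 2.55×10⁻⁵ = 7.65×10⁻⁵ T.

B ≈ 76.5 μT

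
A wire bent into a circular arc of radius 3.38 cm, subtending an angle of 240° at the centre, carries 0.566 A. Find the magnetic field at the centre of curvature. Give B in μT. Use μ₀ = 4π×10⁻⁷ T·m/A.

The Biot–Savart field of a circular arc at its centre is B = μ₀Iφ/(4πR), with φ = 4.189 rad.
B = (4π×10⁻⁷ × 0.566 × 4.189) / (4π × 0.0338) = 7.01×10⁻⁶ T.

B ≈ 7.01 μT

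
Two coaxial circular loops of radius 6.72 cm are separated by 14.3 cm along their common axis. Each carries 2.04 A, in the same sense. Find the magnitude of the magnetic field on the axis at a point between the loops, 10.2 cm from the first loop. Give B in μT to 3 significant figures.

Each loop contributes B = μ₀IR²/[2(R²+z²)^(3/2)] on the axis, with z measured from that loop.
Loop 1 (z = 0.102 m): B₁ = 3.18×10⁻⁶ T. Loop 2 (z = 0.041 m): B₂ = 1.19×10⁻⁵ T.
The fields add: B = B₁ + B₂ = 1.50×10⁻⁵ T.

B ≈ 15.0 μT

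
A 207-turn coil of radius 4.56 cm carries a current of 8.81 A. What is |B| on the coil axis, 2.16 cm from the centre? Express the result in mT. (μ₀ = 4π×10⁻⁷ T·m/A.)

For an N-turn flat coil, B = Nμ₀IR²/[2(R²+z²)^(3/2)] with R = 0.0456 m, z = 0.0216 m.
B = 207 × 8.96×10⁻⁵ T = 1.85×10⁻² T.

B ≈ 18.5 mT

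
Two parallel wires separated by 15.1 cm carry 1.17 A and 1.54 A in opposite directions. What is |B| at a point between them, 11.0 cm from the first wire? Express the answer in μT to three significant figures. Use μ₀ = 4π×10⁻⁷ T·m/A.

B ≈ 9.64 μT

Each long wire gives B = μ₀I/(2πd). Distances are d₁ = 0.11 m and d₂ = 0.041 m.
B₁ = 2.13×10⁻⁶ T, B₂ = 7.51×10⁻⁶ T.
Between antiparallel currents both contributions point the same way, so they add. B = B₁ + B₂ = 2.13×10⁻⁶ + 7.51×10⁻⁶ = 9.64×10⁻⁶ T.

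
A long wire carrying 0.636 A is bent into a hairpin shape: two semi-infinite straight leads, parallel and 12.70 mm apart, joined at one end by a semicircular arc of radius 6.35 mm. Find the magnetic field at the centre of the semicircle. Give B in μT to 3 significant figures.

The semicircular arc contributes B_arc = μ₀I·π/(4πR) = μ₀I/(4R) = 3.15×10⁻⁵ T.
Each semi-infinite lead is at perpendicular distance R = 0.00635 m from the centre, with the perpendicular foot at its near end, so it contributes μ₀I/(4πR); both point the same way, together 2.00×10⁻⁵ T.
Arc and leads all point the same direction: B = 3.15×10⁻⁵ + 2.00×10⁻⁵ = 5.15×10⁻⁵ T.

B ≈ 51.5 μT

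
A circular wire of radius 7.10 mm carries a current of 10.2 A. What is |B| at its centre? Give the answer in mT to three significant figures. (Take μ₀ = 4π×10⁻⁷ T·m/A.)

At the centre of a circular loop the Biot–Savart law gives B = μ₀I/(2R).
B = (4π×10⁻⁷ × 10.2) / (2 × 0.0071) = 9.03×10⁻⁴ T.

B ≈ 0.903 mT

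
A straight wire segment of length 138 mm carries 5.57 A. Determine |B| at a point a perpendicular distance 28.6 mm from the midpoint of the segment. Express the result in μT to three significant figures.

For a finite straight segment, B = (μ₀I/4πd)(sinθ₁ + sinθ₂), where θ₁, θ₂ are the angles from the perpendicular to each end.
The perpendicular from the point meets the wire at its midpoint, so each end is L/2 = 0.069 m away along the wire.
sinθ₁ = 0.069/√(0.069²+0.0286²) = 0.9238; sinθ₂ = 0.069/√(0.069²+0.0286²) = 0.9238.
B = (4π×10⁻⁷ × 5.57) / (4π × 0.0286) × (0.9238 + 0.9238) = 3.60×10⁻⁵ T.

B ≈ 36.0 μT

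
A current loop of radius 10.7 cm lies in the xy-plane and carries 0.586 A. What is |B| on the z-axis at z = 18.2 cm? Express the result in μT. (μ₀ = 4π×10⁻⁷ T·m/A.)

On the axis of a circular loop, B = μ₀IR² / [2(R²+z²)^(3/2)].
R² + z² = (0.107)² + (0.182)² = 0.04457 m², and (R²+z²)^(3/2) = 9.41×10⁻³ m³.
B = (4π×10⁻⁷ × 0.586 × 0.01145) / (2 × 9.41×10⁻³) = 4.48×10⁻⁷ T.

B ≈ 0.448 μT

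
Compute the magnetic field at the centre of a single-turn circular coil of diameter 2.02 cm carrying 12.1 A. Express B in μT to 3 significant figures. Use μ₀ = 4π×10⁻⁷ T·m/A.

B ≈ 753 μT

At the centre of a circular loop the Biot–Savart law gives B = μ₀I/(2R) (so R = 0.0101 m).
B = (4π×10⁻⁷ × 12.1) / (2 × 0.0101) = 7.53×10⁻⁴ T.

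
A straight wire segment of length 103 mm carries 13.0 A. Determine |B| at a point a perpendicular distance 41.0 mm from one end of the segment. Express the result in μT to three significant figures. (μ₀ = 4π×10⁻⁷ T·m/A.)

B ≈ 29.5 μT

For a finite straight segment, B = (μ₀I/4πd)(sinθ₁ + sinθ₂), where θ₁, θ₂ are the angles from the perpendicular to each end.
The perpendicular foot is at one end, so the two end-offsets along the wire are 0 and L = 0.103 m.
sinθ₁ = 0/√(0²+0.041²) = 0.0000; sinθ₂ = 0.103/√(0.103²+0.041²) = 0.9291.
B = (4π×10⁻⁷ × 13.0) / (4π × 0.041) × (0.0000 + 0.9291) = 2.95×10⁻⁵ T.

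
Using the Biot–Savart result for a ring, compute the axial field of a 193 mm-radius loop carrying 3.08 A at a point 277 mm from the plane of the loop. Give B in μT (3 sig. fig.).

B ≈ 1.87 μT

On the axis of a circular loop, B = μ₀IR² / [2(R²+z²)^(3/2)].
R² + z² = (0.193)² + (0.277)² = 0.114 m², and (R²+z²)^(3/2) = 3.85×10⁻² m³.
B = (4π×10⁻⁷ × 3.08 × 0.03725) / (2 × 3.85×10⁻²) = 1.87×10⁻⁶ T.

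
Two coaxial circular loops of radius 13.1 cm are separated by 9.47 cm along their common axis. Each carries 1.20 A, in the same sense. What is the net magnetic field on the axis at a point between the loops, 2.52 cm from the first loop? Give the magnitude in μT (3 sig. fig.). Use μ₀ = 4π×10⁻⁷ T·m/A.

B ≈ 9.42 μT

Each loop contributes B = μ₀IR²/[2(R²+z²)^(3/2)] on the axis, with z measured from that loop.
Loop 1 (z = 0.0252 m): B₁ = 5.45×10⁻⁶ T. Loop 2 (z = 0.0695 m): B₂ = 3.97×10⁻⁶ T.
The fields add: B = B₁ + B₂ = 9.42×10⁻⁶ T.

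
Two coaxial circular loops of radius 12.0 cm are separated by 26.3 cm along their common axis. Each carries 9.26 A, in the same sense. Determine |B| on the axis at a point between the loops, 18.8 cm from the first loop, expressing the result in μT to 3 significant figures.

Each loop contributes B = μ₀IR²/[2(R²+z²)^(3/2)] on the axis, with z measured from that loop.
Loop 1 (z = 0.188 m): B₁ = 7.55×10⁻⁶ T. Loop 2 (z = 0.075 m): B₂ = 2.96×10⁻⁵ T.
The fields add: B = B₁ + B₂ = 3.71×10⁻⁵ T.

B ≈ 37.1 μT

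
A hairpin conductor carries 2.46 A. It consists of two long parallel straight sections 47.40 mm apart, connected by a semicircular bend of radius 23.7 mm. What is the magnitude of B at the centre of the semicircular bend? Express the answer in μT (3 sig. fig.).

B ≈ 53.4 μT

The semicircular arc contributes B_arc = μ₀I·π/(4πR) = μ₀I/(4R) = 3.26×10⁻⁵ T.
Each semi-infinite lead is at perpendicular distance R = 0.0237 m from the centre, with the perpendicular foot at its near end, so it contributes μ₀I/(4πR); both point the same way, together 2.08×10⁻⁵ T.
Arc and leads all point the same direction: B = 3.26×10⁻⁵ + 2.08×10⁻⁵ = 5.34×10⁻⁵ T.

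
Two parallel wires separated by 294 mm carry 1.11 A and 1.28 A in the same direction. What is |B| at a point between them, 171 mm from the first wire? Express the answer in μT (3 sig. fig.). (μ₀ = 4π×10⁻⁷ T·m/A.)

B ≈ 0.783 μT

Each long wire gives B = μ₀I/(2πd). Distances are d₁ = 0.171 m and d₂ = 0.123 m.
B₁ = 1.30×10⁻⁶ T, B₂ = 2.08×10⁻⁶ T.
Between parallel currents the two contributions point in opposite directions, so they subtract. B = |B₁ − B₂| = |1.30×10⁻⁶ − 2.08×10⁻⁶| = 7.83×10⁻⁷ T.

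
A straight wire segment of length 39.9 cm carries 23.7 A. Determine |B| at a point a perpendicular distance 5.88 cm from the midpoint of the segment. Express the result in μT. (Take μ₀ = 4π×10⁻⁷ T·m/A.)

B ≈ 77.3 μT

For a finite straight segment, B = (μ₀I/4πd)(sinθ₁ + sinθ₂), where θ₁, θ₂ are the angles from the perpendicular to each end.
The perpendicular from the point meets the wire at its midpoint, so each end is L/2 = 0.1995 m away along the wire.
sinθ₁ = 0.1995/√(0.1995²+0.0588²) = 0.9592; sinθ₂ = 0.1995/√(0.1995²+0.0588²) = 0.9592.
B = (4π×10⁻⁷ × 23.7) / (4π × 0.0588) × (0.9592 + 0.9592) = 7.73×10⁻⁵ T.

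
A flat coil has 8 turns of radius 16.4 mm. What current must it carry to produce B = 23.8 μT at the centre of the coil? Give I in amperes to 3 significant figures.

I ≈ 0.0777 A

For an N-turn coil, B = Nμ₀I/(2R) with R = 0.0164 m, so I = 2RB/(Nμ₀) = 2 × 0.0164 × 2.38×10⁻⁵ / (8 × 4π×10⁻⁷) = 7.77×10⁻² A.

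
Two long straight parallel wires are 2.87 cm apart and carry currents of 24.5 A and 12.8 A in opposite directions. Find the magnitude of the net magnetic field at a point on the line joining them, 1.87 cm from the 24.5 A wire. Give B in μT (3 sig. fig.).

Each long wire gives B = μ₀I/(2πd). Distances are d₁ = 0.0187 m and d₂ = 0.01 m.
B₁ = 2.62×10⁻⁴ T, B₂ = 2.56×10⁻⁴ T.
Between antiparallel currents both contributions point the same way, so they add. B = B₁ + B₂ = 2.62×10⁻⁴ + 2.56×10⁻⁴ = 5.18×10⁻⁴ T.

B ≈ 518 μT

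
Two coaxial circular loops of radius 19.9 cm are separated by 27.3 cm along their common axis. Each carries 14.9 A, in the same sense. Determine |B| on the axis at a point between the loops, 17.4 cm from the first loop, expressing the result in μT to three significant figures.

B ≈ 53.8 μT

Each loop contributes B = μ₀IR²/[2(R²+z²)^(3/2)] on the axis, with z measured from that loop.
Loop 1 (z = 0.174 m): B₁ = 2.01×10⁻⁵ T. Loop 2 (z = 0.099 m): B₂ = 3.38×10⁻⁵ T.
The fields add: B = B₁ + B₂ = 5.38×10⁻⁵ T.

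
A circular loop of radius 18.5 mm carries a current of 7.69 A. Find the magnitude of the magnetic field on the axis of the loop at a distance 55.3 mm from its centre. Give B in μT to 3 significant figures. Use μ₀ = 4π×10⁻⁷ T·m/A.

B ≈ 8.34 μT

On the axis of a circular loop, B = μ₀IR² / [2(R²+z²)^(3/2)].
R² + z² = (0.0185)² + (0.0553)² = 0.0034 m², and (R²+z²)^(3/2) = 1.98×10⁻⁴ m³.
B = (4π×10⁻⁷ × 7.69 × 0.0003422) / (2 × 1.98×10⁻⁴) = 8.34×10⁻⁶ T.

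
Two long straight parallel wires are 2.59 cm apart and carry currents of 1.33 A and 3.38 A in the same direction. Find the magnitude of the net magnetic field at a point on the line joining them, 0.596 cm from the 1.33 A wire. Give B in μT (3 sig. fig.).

Each long wire gives B = μ₀I/(2πd). Distances are d₁ = 0.00596 m and d₂ = 0.01994 m.
B₁ = 4.46×10⁻⁵ T, B₂ = 3.39×10⁻⁵ T.
Between parallel currents the two contributions point in opposite directions, so they subtract. B = |B₁ − B₂| = |4.46×10⁻⁵ − 3.39×10⁻⁵| = 1.07×10⁻⁵ T.

B ≈ 10.7 μT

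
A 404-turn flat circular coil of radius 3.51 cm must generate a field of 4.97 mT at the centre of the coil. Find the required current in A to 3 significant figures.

I ≈ 0.687 A

For an N-turn coil, B = Nμ₀I/(2R) with R = 0.0351 m, so I = 2RB/(Nμ₀) = 2 × 0.0351 × 4.97×10⁻³ / (404 × 4π×10⁻⁷) = 0.687 A.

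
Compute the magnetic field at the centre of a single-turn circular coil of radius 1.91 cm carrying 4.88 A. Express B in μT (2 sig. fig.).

At the centre of a circular loop the Biot–Savart law gives B = μ₀I/(2R).
B = (4π×10⁻⁷ × 4.88) / (2 × 0.0191) = 1.61×10⁻⁴ T.

B ≈ 160 μT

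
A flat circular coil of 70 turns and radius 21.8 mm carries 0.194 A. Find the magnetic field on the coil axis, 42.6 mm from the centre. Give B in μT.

B ≈ 37.0 μT

For an N-turn flat coil, B = Nμ₀IR²/[2(R²+z²)^(3/2)] with R = 0.0218 m, z = 0.0426 m.
B = 70 × 5.29×10⁻⁷ T = 3.70×10⁻⁵ T.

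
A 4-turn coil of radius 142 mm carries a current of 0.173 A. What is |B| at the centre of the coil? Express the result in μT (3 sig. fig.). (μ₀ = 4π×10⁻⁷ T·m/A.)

B ≈ 3.06 μT

For an N-turn flat coil, B = Nμ₀I/(2R) with R = 0.142 m.
B = 4 × 7.65×10⁻⁷ T = 3.06×10⁻⁶ T.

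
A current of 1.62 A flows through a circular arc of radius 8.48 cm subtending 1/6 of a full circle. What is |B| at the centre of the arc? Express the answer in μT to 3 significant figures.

B ≈ 2.00 μT

The Biot–Savart field of a circular arc at its centre is B = μ₀Iφ/(4πR), with φ = 1.047 rad.
B = (4π×10⁻⁷ × 1.62 × 1.047) / (4π × 0.0848) = 2.00×10⁻⁶ T.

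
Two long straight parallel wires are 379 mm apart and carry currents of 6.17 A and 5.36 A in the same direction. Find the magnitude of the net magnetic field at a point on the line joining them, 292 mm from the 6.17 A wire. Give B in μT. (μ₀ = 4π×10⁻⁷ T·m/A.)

Each long wire gives B = μ₀I/(2πd). Distances are d₁ = 0.292 m and d₂ = 0.087 m.
B₁ = 4.23×10⁻⁶ T, B₂ = 1.23×10⁻⁵ T.
Between parallel currents the two contributions point in opposite directions, so they subtract. B = |B₁ − B₂| = |4.23×10⁻⁶ − 1.23×10⁻⁵| = 8.10×10⁻⁶ T.

B ≈ 8.10 μT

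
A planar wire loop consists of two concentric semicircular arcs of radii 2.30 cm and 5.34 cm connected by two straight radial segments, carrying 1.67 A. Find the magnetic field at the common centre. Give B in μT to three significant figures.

The radial connectors point toward the centre, so dl × r̂ = 0 and they contribute nothing.
Each semicircle gives μ₀I/(4R): inner arc 2.28×10⁻⁵ T, outer arc 9.82×10⁻⁶ T.
The two arcs carry current in opposite angular senses, so their fields oppose: B = |2.28×10⁻⁵ − 9.82×10⁻⁶| = 1.30×10⁻⁵ T.

B ≈ 13.0 μT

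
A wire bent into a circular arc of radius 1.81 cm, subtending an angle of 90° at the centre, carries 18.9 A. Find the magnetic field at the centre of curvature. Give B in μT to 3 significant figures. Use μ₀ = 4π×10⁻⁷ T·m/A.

The Biot–Savart field of a circular arc at its centre is B = μ₀Iφ/(4πR), with φ = 1.571 rad.
B = (4π×10⁻⁷ × 18.9 × 1.571) / (4π × 0.0181) = 1.64×10⁻⁴ T.

B ≈ 164 μT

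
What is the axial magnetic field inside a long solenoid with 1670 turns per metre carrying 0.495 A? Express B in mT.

Inside a long solenoid, B = μ₀nI with n = 1670 turns/m.
B = 4π×10⁻⁷ × 1670 × 0.495 = 1.04×10⁻³ T.

B ≈ 1.04 mT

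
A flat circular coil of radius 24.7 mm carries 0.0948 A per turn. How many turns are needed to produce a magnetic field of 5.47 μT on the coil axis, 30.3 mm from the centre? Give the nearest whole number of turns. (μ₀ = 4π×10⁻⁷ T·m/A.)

For an N-turn coil, B = Nμ₀IR²/[2(R²+z²)^(3/2)]. A single turn gives B₁ = 6.08×10⁻⁷ T with R = 0.0247 m, z = 0.0303 m.
N = B/B₁ = 5.47×10⁻⁶ / 6.08×10⁻⁷ = 8.99.

N = 9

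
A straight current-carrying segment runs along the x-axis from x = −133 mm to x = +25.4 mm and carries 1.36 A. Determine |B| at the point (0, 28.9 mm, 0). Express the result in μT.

For a finite straight segment, B = (μ₀I/4πd)(sinθ₁ + sinθ₂), where θ₁, θ₂ are the angles from the perpendicular to each end.
The perpendicular distance is d = 0.0289 m; the end-offsets along the wire are a = 0.133 m and b = 0.0254 m.
sinθ₁ = 0.133/√(0.133²+0.0289²) = 0.9772; sinθ₂ = 0.0254/√(0.0254²+0.0289²) = 0.6602.
B = (4π×10⁻⁷ × 1.36) / (4π × 0.0289) × (0.9772 + 0.6602) = 7.71×10⁻⁶ T.

B ≈ 7.71 μT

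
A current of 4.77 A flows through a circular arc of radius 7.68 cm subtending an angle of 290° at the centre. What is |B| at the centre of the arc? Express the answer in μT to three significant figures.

B ≈ 31.4 μT

The Biot–Savart field of a circular arc at its centre is B = μ₀Iφ/(4πR), with φ = 5.061 rad.
B = (4π×10⁻⁷ × 4.77 × 5.061) / (4π × 0.0768) = 3.14×10⁻⁵ T.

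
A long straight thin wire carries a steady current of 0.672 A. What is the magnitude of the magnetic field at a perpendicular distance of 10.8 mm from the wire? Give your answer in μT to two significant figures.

B ≈ 12 μT

For an infinitely long straight wire, B = μ₀I/(2πd).
B = (4π×10⁻⁷ × 0.672) / (2π × 0.0108) = 1.24×10⁻⁵ T.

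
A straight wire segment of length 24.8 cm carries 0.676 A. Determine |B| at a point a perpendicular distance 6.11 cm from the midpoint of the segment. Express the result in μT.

For a finite straight segment, B = (μ₀I/4πd)(sinθ₁ + sinθ₂), where θ₁, θ₂ are the angles from the perpendicular to each end.
The perpendicular from the point meets the wire at its midpoint, so each end is L/2 = 0.124 m away along the wire.
sinθ₁ = 0.124/√(0.124²+0.0611²) = 0.8970; sinθ₂ = 0.124/√(0.124²+0.0611²) = 0.8970.
B = (4π×10⁻⁷ × 0.676) / (4π × 0.0611) × (0.8970 + 0.8970) = 1.98×10⁻⁶ T.

B ≈ 1.98 μT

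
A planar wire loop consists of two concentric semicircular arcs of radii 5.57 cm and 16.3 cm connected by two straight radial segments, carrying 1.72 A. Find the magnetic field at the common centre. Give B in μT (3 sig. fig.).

The radial connectors point toward the centre, so dl × r̂ = 0 and they contribute nothing.
Each semicircle gives μ₀I/(4R): inner arc 9.70×10⁻⁶ T, outer arc 3.32×10⁻⁶ T.
The two arcs carry current in opposite angular senses, so their fields oppose: B = |9.70×10⁻⁶ − 3.32×10⁻⁶| = 6.39×10⁻⁶ T.

B ≈ 6.39 μT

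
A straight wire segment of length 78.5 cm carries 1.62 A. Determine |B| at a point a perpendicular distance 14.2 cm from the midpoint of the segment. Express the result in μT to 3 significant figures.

For a finite straight segment, B = (μ₀I/4πd)(sinθ₁ + sinθ₂), where θ₁, θ₂ are the angles from the perpendicular to each end.
The perpendicular from the point meets the wire at its midpoint, so each end is L/2 = 0.3925 m away along the wire.
sinθ₁ = 0.3925/√(0.3925²+0.142²) = 0.9404; sinθ₂ = 0.3925/√(0.3925²+0.142²) = 0.9404.
B = (4π×10⁻⁷ × 1.62) / (4π × 0.142) × (0.9404 + 0.9404) = 2.15×10⁻⁶ T.

B ≈ 2.15 μT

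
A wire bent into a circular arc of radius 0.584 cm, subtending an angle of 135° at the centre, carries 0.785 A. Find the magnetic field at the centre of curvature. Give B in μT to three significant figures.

B ≈ 31.7 μT

The Biot–Savart field of a circular arc at its centre is B = μ₀Iφ/(4πR), with φ = 2.356 rad.
B = (4π×10⁻⁷ × 0.785 × 2.356) / (4π × 0.00584) = 3.17×10⁻⁵ T.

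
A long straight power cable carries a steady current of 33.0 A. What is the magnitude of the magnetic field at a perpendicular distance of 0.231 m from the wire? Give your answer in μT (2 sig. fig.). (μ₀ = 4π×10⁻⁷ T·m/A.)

B ≈ 29 μT

For an infinitely long straight wire, B = μ₀I/(2πd).
B = (4π×10⁻⁷ × 33.0) / (2π × 0.231) = 2.86×10⁻⁵ T.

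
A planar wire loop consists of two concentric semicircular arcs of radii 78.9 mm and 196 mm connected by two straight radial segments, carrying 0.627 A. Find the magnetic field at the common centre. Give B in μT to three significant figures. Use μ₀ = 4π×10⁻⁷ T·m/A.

B ≈ 1.49 μT

The radial connectors point toward the centre, so dl × r̂ = 0 and they contribute nothing.
Each semicircle gives μ₀I/(4R): inner arc 2.50×10⁻⁶ T, outer arc 1.00×10⁻⁶ T.
The two arcs carry current in opposite angular senses, so their fields oppose: B = |2.50×10⁻⁶ − 1.00×10⁻⁶| = 1.49×10⁻⁶ T.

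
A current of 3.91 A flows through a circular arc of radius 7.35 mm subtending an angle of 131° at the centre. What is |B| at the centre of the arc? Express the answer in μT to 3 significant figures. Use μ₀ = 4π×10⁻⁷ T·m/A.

The Biot–Savart field of a circular arc at its centre is B = μ₀Iφ/(4πR), with φ = 2.286 rad.
B = (4π×10⁻⁷ × 3.91 × 2.286) / (4π × 0.00735) = 1.22×10⁻⁴ T.

B ≈ 122 μT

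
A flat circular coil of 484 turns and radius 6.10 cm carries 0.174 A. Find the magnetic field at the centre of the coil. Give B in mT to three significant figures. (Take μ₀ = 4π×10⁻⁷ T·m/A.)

B ≈ 0.867 mT

For an N-turn flat coil, B = Nμ₀I/(2R) with R = 0.061 m.
B = 484 × 1.79×10⁻⁶ T = 8.67×10⁻⁴ T.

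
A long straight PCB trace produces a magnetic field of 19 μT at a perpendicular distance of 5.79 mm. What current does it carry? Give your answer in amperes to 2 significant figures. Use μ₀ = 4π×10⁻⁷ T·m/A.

I ≈ 0.55 A

For a long straight wire B = μ₀I/(2πd), so I = 2πdB/μ₀.
I = 2π × 0.00579 × 1.90×10⁻⁵ / (4π×10⁻⁷) = 0.550 A.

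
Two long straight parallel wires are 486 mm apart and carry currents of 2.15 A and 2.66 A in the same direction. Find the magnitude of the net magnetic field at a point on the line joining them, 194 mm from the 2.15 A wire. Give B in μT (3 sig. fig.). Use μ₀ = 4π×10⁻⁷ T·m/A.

B ≈ 0.395 μT

Each long wire gives B = μ₀I/(2πd). Distances are d₁ = 0.194 m and d₂ = 0.292 m.
B₁ = 2.22×10⁻⁶ T, B₂ = 1.82×10⁻⁶ T.
Between parallel currents the two contributions point in opposite directions, so they subtract. B = |B₁ − B₂| = |2.22×10⁻⁶ − 1.82×10⁻⁶| = 3.95×10⁻⁷ T.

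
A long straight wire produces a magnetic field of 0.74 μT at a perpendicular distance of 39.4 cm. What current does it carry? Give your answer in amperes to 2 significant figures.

I ≈ 1.5 A

For a long straight wire B = μ₀I/(2πd), so I = 2πdB/μ₀.
I = 2π × 0.394 × 7.40×10⁻⁷ / (4π×10⁻⁷) = 1.46 A.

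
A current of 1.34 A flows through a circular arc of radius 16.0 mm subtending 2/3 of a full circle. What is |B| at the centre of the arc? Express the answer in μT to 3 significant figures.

B ≈ 35.1 μT

The Biot–Savart field of a circular arc at its centre is B = μ₀Iφ/(4πR), with φ = 4.189 rad.
B = (4π×10⁻⁷ × 1.34 × 4.189) / (4π × 0.016) = 3.51×10⁻⁵ T.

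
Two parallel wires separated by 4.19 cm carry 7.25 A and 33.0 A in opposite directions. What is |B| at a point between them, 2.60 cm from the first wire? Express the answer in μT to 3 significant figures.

Each long wire gives B = μ₀I/(2πd). Distances are d₁ = 0.026 m and d₂ = 0.0159 m.
B₁ = 5.58×10⁻⁵ T, B₂ = 4.15×10⁻⁴ T.
Between antiparallel currents both contributions point the same way, so they add. B = B₁ + B₂ = 5.58×10⁻⁵ + 4.15×10⁻⁴ = 4.71×10⁻⁴ T.

B ≈ 471 μT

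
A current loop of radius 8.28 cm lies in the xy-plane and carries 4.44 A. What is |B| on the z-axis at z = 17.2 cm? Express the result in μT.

On the axis of a circular loop, B = μ₀IR² / [2(R²+z²)^(3/2)].
R² + z² = (0.0828)² + (0.172)² = 0.03644 m², and (R²+z²)^(3/2) = 6.96×10⁻³ m³.
B = (4π×10⁻⁷ × 4.44 × 0.006856) / (2 × 6.96×10⁻³) = 2.75×10⁻⁶ T.

B ≈ 2.75 μT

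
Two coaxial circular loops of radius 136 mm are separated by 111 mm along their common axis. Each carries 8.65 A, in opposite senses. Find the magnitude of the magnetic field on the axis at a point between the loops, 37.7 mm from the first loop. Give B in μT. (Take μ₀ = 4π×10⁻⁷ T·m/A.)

B ≈ 8.50 μT

Each loop contributes B = μ₀IR²/[2(R²+z²)^(3/2)] on the axis, with z measured from that loop.
Loop 1 (z = 0.0377 m): B₁ = 3.58×10⁻⁵ T. Loop 2 (z = 0.0733 m): B₂ = 2.73×10⁻⁵ T.
The fields oppose: B = |B₁ − B₂| = 8.50×10⁻⁶ T.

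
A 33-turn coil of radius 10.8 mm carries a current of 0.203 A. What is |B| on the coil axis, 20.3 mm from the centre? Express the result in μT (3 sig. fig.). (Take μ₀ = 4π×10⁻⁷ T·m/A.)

For an N-turn flat coil, B = Nμ₀IR²/[2(R²+z²)^(3/2)] with R = 0.0108 m, z = 0.0203 m.
B = 33 × 1.22×10⁻⁶ T = 4.04×10⁻⁵ T.

B ≈ 40.4 μT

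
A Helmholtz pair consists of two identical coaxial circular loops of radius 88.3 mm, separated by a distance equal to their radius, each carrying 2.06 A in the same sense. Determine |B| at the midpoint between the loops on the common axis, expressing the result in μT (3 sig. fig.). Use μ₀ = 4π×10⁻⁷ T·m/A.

Each loop contributes B = μ₀IR²/[2(R²+z²)^(3/2)] on the axis, with z measured from that loop.
Loop 1 (z = 0.04415 m): B₁ = 1.05×10⁻⁵ T. Loop 2 (z = 0.04415 m): B₂ = 1.05×10⁻⁵ T.
The fields add: B = B₁ + B₂ = 2.10×10⁻⁵ T.

B ≈ 21.0 μT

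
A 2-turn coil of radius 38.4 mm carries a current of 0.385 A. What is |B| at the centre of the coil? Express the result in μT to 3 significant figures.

For an N-turn flat coil, B = Nμ₀I/(2R) with R = 0.0384 m.
B = 2 × 6.30×10⁻⁶ T = 1.26×10⁻⁵ T.

B ≈ 12.6 μT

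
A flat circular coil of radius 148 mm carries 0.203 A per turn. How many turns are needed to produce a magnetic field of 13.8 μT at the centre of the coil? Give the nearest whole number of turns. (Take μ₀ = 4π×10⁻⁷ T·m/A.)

N = 16

For an N-turn coil, B = Nμ₀I/(2R). A single turn gives B₁ = 8.62×10⁻⁷ T with R = 0.148 m.
N = B/B₁ = 1.38×10⁻⁵ / 8.62×10⁻⁷ = 16.01.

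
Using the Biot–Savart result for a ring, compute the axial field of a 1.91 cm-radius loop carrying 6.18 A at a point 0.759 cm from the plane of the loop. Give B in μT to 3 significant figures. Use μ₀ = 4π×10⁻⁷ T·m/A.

On the axis of a circular loop, B = μ₀IR² / [2(R²+z²)^(3/2)].
R² + z² = (0.0191)² + (0.00759)² = 0.0004224 m², and (R²+z²)^(3/2) = 8.68×10⁻⁶ m³.
B = (4π×10⁻⁷ × 6.18 × 0.0003648) / (2 × 8.68×10⁻⁶) = 1.63×10⁻⁴ T.

B ≈ 163 μT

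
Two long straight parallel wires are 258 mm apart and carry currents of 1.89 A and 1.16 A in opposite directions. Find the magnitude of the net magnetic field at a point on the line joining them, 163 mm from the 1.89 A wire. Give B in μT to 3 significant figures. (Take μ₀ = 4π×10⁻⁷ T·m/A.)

B ≈ 4.76 μT

Each long wire gives B = μ₀I/(2πd). Distances are d₁ = 0.163 m and d₂ = 0.095 m.
B₁ = 2.32×10⁻⁶ T, B₂ = 2.44×10⁻⁶ T.
Between antiparallel currents both contributions point the same way, so they add. B = B₁ + B₂ = 2.32×10⁻⁶ + 2.44×10⁻⁶ = 4.76×10⁻⁶ T.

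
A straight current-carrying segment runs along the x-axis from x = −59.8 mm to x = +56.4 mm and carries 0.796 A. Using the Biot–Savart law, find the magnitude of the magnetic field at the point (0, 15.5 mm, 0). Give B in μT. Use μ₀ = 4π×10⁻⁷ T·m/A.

For a finite straight segment, B = (μ₀I/4πd)(sinθ₁ + sinθ₂), where θ₁, θ₂ are the angles from the perpendicular to each end.
The perpendicular distance is d = 0.0155 m; the end-offsets along the wire are a = 0.0598 m and b = 0.0564 m.
sinθ₁ = 0.0598/√(0.0598²+0.0155²) = 0.9680; sinθ₂ = 0.0564/√(0.0564²+0.0155²) = 0.9642.
B = (4π×10⁻⁷ × 0.796) / (4π × 0.0155) × (0.9680 + 0.9642) = 9.92×10⁻⁶ T.

B ≈ 9.92 μT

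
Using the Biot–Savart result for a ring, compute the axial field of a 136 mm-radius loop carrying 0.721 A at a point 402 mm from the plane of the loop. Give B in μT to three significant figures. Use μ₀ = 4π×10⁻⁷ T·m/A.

B ≈ 0.110 μT

On the axis of a circular loop, B = μ₀IR² / [2(R²+z²)^(3/2)].
R² + z² = (0.136)² + (0.402)² = 0.1801 m², and (R²+z²)^(3/2) = 7.64×10⁻² m³.
B = (4π×10⁻⁷ × 0.721 × 0.0185) / (2 × 7.64×10⁻²) = 1.10×10⁻⁷ T.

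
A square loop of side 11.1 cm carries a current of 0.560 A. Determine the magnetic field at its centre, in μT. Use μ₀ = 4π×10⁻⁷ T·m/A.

B ≈ 5.71 μT

Each side is a finite straight segment at perpendicular distance d = a/(2 tan(π/4)) = 0.0555 m from the centre, with end-angles ±π/4.
One side contributes B₁ = (μ₀I/4πd)·2 sin(π/4) = 1.43×10⁻⁶ T.
All 4 sides add in the same direction: B = 4 × 1.43×10⁻⁶ = 5.71×10⁻⁶ T.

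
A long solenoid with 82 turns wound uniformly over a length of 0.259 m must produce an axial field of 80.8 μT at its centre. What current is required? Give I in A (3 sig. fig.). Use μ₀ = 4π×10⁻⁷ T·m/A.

I ≈ 0.203 A

Inside a long solenoid B = μ₀nI with n = 316.6 m⁻¹, so I = B/(μ₀n).
I = 8.08×10⁻⁵ / (4π×10⁻⁷ × 316.6) = 0.203 A.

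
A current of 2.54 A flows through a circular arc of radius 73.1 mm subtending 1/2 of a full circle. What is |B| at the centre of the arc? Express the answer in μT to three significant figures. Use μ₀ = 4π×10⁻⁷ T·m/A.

B ≈ 10.9 μT

The Biot–Savart field of a circular arc at its centre is B = μ₀Iφ/(4πR), with φ = 3.142 rad.
B = (4π×10⁻⁷ × 2.54 × 3.142) / (4π × 0.0731) = 1.09×10⁻⁵ T.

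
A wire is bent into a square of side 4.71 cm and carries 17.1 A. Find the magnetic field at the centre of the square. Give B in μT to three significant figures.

B ≈ 411 μT

Each side is a finite straight segment at perpendicular distance d = a/(2 tan(π/4)) = 0.02355 m from the centre, with end-angles ±π/4.
One side contributes B₁ = (μ₀I/4πd)·2 sin(π/4) = 1.03×10⁻⁴ T.
All 4 sides add in the same direction: B = 4 × 1.03×10⁻⁴ = 4.11×10⁻⁴ T.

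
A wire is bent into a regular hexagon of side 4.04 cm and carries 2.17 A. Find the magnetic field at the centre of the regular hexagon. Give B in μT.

Each side is a finite straight segment at perpendicular distance d = a/(2 tan(π/6)) = 0.03499 m from the centre, with end-angles ±π/6.
One side contributes B₁ = (μ₀I/4πd)·2 sin(π/6) = 6.20×10⁻⁶ T.
All 6 sides add in the same direction: B = 6 × 6.20×10⁻⁶ = 3.72×10⁻⁵ T.

B ≈ 37.2 μT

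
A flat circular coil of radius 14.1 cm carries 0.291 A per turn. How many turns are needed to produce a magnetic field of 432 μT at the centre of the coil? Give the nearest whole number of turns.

For an N-turn coil, B = Nμ₀I/(2R). A single turn gives B₁ = 1.30×10⁻⁶ T with R = 0.141 m.
N = B/B₁ = 4.32×10⁻⁴ / 1.30×10⁻⁶ = 333.14.

N = 333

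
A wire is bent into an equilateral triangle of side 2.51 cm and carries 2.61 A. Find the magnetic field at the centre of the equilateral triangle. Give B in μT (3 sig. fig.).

Each side is a finite straight segment at perpendicular distance d = a/(2 tan(π/3)) = 0.007246 m from the centre, with end-angles ±π/3.
One side contributes B₁ = (μ₀I/4πd)·2 sin(π/3) = 6.24×10⁻⁵ T.
All 3 sides add in the same direction: B = 3 × 6.24×10⁻⁵ = 1.87×10⁻⁴ T.

B ≈ 187 μT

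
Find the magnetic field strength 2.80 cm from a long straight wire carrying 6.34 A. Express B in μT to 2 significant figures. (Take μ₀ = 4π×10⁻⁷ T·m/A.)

B ≈ 45 μT

For an infinitely long straight wire, B = μ₀I/(2πd).
B = (4π×10⁻⁷ × 6.34) / (2π × 0.028) = 4.53×10⁻⁵ T.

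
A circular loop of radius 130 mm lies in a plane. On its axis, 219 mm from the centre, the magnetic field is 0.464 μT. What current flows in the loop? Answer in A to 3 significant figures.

I ≈ 0.722 A

On the axis of a loop, B = μ₀IR²/[2(R²+z²)^(3/2)], so I = 2B(R²+z²)^(3/2)/(μ₀R²).
R² + z² = 0.0169 + 0.04796 = 0.06486 m²; raised to 3/2 gives 1.65×10⁻² m³.
I = 2 × 4.64×10⁻⁷ × 1.65×10⁻² / (1.26×10⁻⁶ × 0.0169) = 0.722 A.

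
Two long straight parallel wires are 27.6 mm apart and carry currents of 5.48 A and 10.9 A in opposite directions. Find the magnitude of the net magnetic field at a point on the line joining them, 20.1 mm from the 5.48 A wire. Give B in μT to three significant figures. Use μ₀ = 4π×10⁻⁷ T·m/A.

B ≈ 345 μT

Each long wire gives B = μ₀I/(2πd). Distances are d₁ = 0.0201 m and d₂ = 0.0075 m.
B₁ = 5.45×10⁻⁵ T, B₂ = 2.91×10⁻⁴ T.
Between antiparallel currents both contributions point the same way, so they add. B = B₁ + B₂ = 5.45×10⁻⁵ + 2.91×10⁻⁴ = 3.45×10⁻⁴ T.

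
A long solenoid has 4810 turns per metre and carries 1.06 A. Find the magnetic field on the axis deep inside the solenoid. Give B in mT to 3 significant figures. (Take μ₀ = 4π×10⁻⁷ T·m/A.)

B ≈ 6.41 mT

Inside a long solenoid, B = μ₀nI with n = 4810 turns/m.
B = 4π×10⁻⁷ × 4810 × 1.06 = 6.41×10⁻³ T.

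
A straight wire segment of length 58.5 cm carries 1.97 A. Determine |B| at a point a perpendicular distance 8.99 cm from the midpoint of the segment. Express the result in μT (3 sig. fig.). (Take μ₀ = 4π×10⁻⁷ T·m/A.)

For a finite straight segment, B = (μ₀I/4πd)(sinθ₁ + sinθ₂), where θ₁, θ₂ are the angles from the perpendicular to each end.
The perpendicular from the point meets the wire at its midpoint, so each end is L/2 = 0.2925 m away along the wire.
sinθ₁ = 0.2925/√(0.2925²+0.0899²) = 0.9559; sinθ₂ = 0.2925/√(0.2925²+0.0899²) = 0.9559.
B = (4π×10⁻⁷ × 1.97) / (4π × 0.0899) × (0.9559 + 0.9559) = 4.19×10⁻⁶ T.

B ≈ 4.19 μT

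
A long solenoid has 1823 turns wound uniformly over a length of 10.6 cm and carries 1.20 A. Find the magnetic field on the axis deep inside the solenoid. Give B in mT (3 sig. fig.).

B ≈ 25.9 mT

Inside a long solenoid, B = μ₀nI with n = 1.720×10⁴ turns/m.
B = 4π×10⁻⁷ × 1.720×10⁴ × 1.20 = 2.59×10⁻² T.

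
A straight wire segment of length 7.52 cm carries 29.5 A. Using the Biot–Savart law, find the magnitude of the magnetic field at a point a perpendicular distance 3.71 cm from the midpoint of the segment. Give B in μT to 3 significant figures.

B ≈ 113 μT

For a finite straight segment, B = (μ₀I/4πd)(sinθ₁ + sinθ₂), where θ₁, θ₂ are the angles from the perpendicular to each end.
The perpendicular from the point meets the wire at its midpoint, so each end is L/2 = 0.0376 m away along the wire.
sinθ₁ = 0.0376/√(0.0376²+0.0371²) = 0.7118; sinθ₂ = 0.0376/√(0.0376²+0.0371²) = 0.7118.
B = (4π×10⁻⁷ × 29.5) / (4π × 0.0371) × (0.7118 + 0.7118) = 1.13×10⁻⁴ T.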